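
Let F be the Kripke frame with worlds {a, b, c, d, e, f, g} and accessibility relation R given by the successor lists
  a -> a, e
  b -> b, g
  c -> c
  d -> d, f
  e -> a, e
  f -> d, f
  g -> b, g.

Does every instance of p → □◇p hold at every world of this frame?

Yes

By correspondence theory, B is valid on a frame iff R is symmetric.
Symmetric: yes — every pair in R has its reverse in R.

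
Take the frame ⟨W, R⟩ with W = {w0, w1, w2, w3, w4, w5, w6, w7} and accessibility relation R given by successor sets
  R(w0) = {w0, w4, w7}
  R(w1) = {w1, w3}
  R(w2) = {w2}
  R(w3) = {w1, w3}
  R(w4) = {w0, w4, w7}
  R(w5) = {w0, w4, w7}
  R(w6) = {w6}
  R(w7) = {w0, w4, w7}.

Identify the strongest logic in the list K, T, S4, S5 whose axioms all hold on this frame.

K

Reflexive (axiom T): no — w5 is not related to itself.
Transitive (axiom 4): yes — every two-step R-path is closed by a direct edge.
Euclidean (axiom 5): yes — any two successors of a common world are R-related.
So F validates K; T would additionally require R to be reflexive. The strongest is K.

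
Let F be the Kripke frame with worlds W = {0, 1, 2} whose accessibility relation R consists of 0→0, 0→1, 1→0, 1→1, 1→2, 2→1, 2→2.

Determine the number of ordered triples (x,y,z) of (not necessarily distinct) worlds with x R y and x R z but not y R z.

Enumerating: (1,0,2), (1,2,0).

2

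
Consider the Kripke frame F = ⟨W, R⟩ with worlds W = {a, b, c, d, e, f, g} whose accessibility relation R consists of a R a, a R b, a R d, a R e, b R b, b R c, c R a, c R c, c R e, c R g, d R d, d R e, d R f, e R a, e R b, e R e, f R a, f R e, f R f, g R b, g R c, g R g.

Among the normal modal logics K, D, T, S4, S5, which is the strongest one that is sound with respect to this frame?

Serial (axiom D): yes — every world has a successor (e.g. a R a).
Reflexive (axiom T): yes — every world is R-related to itself.
Transitive (axiom 4): no — a R b and b R c, but not a R c.
Euclidean (axiom 5): no — a R b and a R d, but not b R d.
So F validates K, D, T; S4 would additionally require R to be transitive. The strongest is T.

T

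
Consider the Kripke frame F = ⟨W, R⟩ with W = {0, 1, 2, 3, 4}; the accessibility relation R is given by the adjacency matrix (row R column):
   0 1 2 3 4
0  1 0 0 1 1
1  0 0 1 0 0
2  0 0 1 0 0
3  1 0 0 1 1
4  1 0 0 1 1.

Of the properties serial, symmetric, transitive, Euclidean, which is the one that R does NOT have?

symmetric

Serial: yes — every world has a successor (e.g. 0 R 0).
Symmetric: no — 1 R 2 but not 2 R 1.
Transitive: yes — every two-step R-path is closed by a direct edge.
Euclidean: yes — any two successors of a common world are R-related.
Only symmetric fails.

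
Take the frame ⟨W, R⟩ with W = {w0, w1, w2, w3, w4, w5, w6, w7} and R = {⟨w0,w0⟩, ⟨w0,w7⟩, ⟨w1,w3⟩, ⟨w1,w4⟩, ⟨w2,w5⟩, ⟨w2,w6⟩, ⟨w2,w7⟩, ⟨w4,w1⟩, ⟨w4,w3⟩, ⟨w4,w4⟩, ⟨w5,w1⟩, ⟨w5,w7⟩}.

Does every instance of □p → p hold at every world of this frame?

No

Axiom T corresponds to the accessibility relation being reflexive.
Reflexive: no — w1 is not related to itself.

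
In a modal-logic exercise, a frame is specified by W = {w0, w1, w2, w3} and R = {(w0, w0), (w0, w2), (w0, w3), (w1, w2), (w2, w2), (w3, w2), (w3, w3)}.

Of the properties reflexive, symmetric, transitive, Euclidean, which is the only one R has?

Reflexive: no — w1 is not related to itself.
Symmetric: no — w0 R w2 but not w2 R w0.
Transitive: yes — every two-step R-path is closed by a direct edge.
Euclidean: no — w0 R w2 and w0 R w3, but not w2 R w3.
Only transitive holds.

transitive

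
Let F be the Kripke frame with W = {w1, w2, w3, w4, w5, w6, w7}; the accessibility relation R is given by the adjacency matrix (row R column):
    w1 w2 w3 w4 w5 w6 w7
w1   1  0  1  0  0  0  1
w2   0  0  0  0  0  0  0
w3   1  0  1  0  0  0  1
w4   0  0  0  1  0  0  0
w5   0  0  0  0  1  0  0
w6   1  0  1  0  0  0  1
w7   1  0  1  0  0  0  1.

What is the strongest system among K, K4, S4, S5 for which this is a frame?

Transitive (axiom 4): yes — every two-step R-path is closed by a direct edge.
Reflexive (axiom T): no — w2 is not related to itself.
Euclidean (axiom 5): yes — any two successors of a common world are R-related.
So F validates K, K4; S4 would additionally require R to be reflexive. The strongest is K4.

K4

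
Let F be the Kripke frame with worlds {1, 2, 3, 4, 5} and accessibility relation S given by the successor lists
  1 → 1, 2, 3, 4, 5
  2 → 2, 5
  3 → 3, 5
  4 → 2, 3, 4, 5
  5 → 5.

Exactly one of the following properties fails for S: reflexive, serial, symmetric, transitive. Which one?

symmetric

Reflexive: yes — every world is S-related to itself.
Serial: yes — every world has a successor (e.g. 1 S 1).
Symmetric: no — 1 S 2 but not 2 S 1.
Transitive: yes — every two-step S-path is closed by a direct edge.
Only symmetric fails.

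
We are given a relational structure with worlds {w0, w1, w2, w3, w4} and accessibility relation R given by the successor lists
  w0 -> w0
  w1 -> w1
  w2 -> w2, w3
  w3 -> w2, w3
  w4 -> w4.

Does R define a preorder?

Reflexive: yes — every world is R-related to itself.
Transitive: yes — every two-step R-path is closed by a direct edge.
So R is a preorder.

Yes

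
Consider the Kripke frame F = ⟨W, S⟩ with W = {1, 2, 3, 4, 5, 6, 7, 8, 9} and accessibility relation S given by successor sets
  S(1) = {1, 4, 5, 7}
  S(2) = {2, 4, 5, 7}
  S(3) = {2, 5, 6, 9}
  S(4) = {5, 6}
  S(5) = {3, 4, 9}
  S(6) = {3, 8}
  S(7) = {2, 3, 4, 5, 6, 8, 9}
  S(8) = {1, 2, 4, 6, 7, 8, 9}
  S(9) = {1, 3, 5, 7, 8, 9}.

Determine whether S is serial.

Serial: yes — every world has a successor (e.g. 1 S 1).

Yes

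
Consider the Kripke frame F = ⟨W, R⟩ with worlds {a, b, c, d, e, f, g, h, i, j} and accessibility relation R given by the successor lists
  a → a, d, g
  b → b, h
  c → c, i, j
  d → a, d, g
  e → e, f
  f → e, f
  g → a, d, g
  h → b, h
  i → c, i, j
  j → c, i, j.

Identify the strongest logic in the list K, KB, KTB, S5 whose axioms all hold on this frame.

S5

Symmetric (axiom B): yes — every pair in R has its reverse in R.
Reflexive (axiom T): yes — every world is R-related to itself.
Euclidean (axiom 5): yes — any two successors of a common world are R-related.
So F validates K, KB, KTB, S5. The strongest is S5.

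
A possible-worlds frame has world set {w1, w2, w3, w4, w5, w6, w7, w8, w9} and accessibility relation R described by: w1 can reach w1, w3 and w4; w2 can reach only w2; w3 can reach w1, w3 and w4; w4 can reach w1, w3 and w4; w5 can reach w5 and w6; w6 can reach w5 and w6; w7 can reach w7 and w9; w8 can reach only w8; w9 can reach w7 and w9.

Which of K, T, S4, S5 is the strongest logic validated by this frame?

S5

Reflexive (axiom T): yes — every world is R-related to itself.
Transitive (axiom 4): yes — every two-step R-path is closed by a direct edge.
Euclidean (axiom 5): yes — any two successors of a common world are R-related.
So F validates K, T, S4, S5. The strongest is S5.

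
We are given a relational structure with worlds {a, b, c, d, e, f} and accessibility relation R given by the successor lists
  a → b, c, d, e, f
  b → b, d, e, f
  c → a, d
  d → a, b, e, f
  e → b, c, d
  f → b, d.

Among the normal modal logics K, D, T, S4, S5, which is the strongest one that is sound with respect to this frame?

Serial (axiom D): yes — every world has a successor (e.g. a R b).
Reflexive (axiom T): no — a is not related to itself.
Transitive (axiom 4): no — b R d and d R a, but not b R a.
Euclidean (axiom 5): no — a R b and a R c, but not b R c.
So F validates K, D; T would additionally require R to be reflexive. The strongest is D.

D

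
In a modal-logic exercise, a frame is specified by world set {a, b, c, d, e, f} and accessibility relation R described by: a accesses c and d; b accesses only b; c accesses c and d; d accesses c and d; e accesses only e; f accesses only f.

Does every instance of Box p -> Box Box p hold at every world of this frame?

Yes

Axiom 4 corresponds to the accessibility relation being transitive.
Transitive: yes — every two-step R-path is closed by a direct edge.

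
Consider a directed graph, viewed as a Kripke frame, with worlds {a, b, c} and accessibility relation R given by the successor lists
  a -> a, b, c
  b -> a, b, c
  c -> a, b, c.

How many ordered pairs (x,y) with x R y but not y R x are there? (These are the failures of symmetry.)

0

R is symmetric; there are no such tuples.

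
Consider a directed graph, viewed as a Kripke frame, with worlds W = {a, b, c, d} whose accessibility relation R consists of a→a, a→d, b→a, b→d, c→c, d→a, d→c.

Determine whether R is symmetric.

Symmetric: no — b R a but not a R b.

No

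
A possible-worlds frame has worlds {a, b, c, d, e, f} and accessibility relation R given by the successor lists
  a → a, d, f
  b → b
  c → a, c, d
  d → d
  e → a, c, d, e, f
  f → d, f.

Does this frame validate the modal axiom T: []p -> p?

Yes

Axiom T corresponds to the accessibility relation being reflexive.
Reflexive: yes — every world is R-related to itself.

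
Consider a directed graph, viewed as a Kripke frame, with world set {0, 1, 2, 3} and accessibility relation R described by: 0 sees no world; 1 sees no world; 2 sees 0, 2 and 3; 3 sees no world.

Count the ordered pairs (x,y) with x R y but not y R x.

2

Enumerating: (2,0), (2,3).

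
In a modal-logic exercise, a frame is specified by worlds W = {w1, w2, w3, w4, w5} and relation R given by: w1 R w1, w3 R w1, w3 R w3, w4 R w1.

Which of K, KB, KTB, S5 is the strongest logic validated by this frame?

K

Symmetric (axiom B): no — w3 R w1 but not w1 R w3.
Reflexive (axiom T): no — w2 is not related to itself.
Euclidean (axiom 5): no — w3 R w1 and w3 R w3, but not w1 R w3.
So F validates K; KB would additionally require R to be symmetric. The strongest is K.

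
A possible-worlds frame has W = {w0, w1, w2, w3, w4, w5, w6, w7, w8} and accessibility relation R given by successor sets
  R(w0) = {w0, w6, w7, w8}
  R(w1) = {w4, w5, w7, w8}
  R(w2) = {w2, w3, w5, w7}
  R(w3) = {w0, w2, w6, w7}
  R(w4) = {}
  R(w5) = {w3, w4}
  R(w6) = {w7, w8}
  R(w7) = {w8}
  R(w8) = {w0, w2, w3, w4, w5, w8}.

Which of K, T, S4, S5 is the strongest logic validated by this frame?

Reflexive (axiom T): no — w1 is not related to itself.
Transitive (axiom 4): no — w0 R w8 and w8 R w2, but not w0 R w2.
Euclidean (axiom 5): no — w0 R w7 and w0 R w6, but not w7 R w6.
So F validates K; T would additionally require R to be reflexive. The strongest is K.

K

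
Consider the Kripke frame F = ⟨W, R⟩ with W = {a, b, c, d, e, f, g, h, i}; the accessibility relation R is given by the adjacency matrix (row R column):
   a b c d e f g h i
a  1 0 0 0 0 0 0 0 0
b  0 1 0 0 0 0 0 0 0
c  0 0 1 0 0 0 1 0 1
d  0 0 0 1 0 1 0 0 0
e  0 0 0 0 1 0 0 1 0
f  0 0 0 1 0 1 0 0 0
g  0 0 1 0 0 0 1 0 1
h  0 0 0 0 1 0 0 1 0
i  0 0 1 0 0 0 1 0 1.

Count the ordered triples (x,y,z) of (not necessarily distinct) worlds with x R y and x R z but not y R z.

R is Euclidean; there are no such tuples.

0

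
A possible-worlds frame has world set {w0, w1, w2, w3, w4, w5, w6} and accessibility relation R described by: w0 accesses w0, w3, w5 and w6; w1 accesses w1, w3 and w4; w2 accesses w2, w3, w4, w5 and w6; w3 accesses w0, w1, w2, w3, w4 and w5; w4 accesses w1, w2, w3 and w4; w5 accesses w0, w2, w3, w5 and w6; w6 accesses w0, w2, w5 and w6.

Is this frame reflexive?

Reflexive: yes — every world is R-related to itself.

Yes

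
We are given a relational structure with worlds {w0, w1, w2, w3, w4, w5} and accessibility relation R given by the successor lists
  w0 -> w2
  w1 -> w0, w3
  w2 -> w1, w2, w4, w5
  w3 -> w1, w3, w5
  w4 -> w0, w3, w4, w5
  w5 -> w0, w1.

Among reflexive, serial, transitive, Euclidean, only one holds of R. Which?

serial

Reflexive: no — w0 is not related to itself.
Serial: yes — every world has a successor (e.g. w0 R w2).
Transitive: no — w0 R w2 and w2 R w1, but not w0 R w1.
Euclidean: no — w1 R w0 and w1 R w3, but not w0 R w3.
Only serial holds.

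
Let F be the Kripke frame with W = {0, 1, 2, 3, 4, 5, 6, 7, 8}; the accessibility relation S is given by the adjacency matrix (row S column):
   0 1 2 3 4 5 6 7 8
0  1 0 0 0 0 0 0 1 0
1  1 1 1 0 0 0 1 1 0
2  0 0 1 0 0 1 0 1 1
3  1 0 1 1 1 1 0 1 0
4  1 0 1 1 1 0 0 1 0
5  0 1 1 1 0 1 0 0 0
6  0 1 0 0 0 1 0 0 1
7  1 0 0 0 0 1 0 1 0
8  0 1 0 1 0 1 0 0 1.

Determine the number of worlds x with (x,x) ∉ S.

1

Enumerating: 6.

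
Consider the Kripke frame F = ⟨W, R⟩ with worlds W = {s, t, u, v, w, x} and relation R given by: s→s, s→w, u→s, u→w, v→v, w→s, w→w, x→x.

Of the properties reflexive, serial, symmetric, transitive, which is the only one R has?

transitive

Reflexive: no — t is not related to itself.
Serial: no — t has no R-successor.
Symmetric: no — u R s but not s R u.
Transitive: yes — every two-step R-path is closed by a direct edge.
Only transitive holds.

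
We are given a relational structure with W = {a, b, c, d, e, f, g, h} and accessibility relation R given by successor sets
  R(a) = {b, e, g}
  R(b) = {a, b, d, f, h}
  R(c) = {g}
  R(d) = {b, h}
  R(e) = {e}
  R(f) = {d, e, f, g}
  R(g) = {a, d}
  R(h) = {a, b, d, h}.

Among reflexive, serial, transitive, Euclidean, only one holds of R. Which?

serial

Reflexive: no — a is not related to itself.
Serial: yes — every world has a successor (e.g. a R b).
Transitive: no — a R b and b R d, but not a R d.
Euclidean: no — a R b and a R e, but not b R e.
Only serial holds.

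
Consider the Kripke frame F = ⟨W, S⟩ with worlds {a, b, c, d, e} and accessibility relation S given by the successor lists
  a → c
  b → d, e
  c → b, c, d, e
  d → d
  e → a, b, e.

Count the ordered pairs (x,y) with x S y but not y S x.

Enumerating: (a,c), (b,d), (c,b), (c,d), (c,e), (e,a).

6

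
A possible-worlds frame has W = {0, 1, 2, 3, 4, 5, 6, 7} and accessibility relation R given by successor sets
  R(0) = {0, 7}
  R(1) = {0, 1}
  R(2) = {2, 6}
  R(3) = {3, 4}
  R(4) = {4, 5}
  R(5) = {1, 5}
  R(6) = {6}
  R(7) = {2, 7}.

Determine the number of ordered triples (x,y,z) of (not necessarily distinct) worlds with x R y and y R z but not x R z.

6

Enumerating: (0,7,2), (1,0,7), (3,4,5), (4,5,1), (5,1,0), (7,2,6).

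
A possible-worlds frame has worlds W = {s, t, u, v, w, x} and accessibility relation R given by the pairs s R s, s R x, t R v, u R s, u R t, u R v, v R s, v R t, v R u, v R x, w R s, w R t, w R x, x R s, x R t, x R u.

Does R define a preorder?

No

Reflexive: no — t is not related to itself.
Transitive: no — s R x and x R t, but not s R t.
So R is not a preorder.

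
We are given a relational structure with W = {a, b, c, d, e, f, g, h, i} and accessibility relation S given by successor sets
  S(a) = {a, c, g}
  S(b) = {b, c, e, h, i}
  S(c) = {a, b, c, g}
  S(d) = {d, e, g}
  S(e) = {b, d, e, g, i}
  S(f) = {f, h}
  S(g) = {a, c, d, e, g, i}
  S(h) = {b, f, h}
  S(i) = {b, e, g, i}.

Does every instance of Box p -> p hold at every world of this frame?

Yes

The schema T characterises exactly the reflexive frames.
Reflexive: yes — every world is S-related to itself.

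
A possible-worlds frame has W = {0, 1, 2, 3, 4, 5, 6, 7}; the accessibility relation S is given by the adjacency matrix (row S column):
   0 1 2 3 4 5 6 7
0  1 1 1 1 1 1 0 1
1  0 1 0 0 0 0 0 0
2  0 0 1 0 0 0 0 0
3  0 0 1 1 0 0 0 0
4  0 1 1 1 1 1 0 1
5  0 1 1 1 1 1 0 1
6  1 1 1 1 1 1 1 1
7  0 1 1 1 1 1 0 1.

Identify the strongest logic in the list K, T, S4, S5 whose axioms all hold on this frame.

Reflexive (axiom T): yes — every world is S-related to itself.
Transitive (axiom 4): yes — every two-step S-path is closed by a direct edge.
Euclidean (axiom 5): no — 0 S 1 and 0 S 2, but not 1 S 2.
So F validates K, T, S4; S5 would additionally require S to be Euclidean. The strongest is S4.

S4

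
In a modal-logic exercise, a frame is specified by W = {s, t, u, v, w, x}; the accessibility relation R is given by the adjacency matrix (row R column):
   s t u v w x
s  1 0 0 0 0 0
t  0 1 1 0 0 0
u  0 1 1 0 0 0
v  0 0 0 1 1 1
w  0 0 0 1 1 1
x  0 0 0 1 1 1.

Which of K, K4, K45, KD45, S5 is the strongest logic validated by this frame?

S5

Transitive (axiom 4): yes — every two-step R-path is closed by a direct edge.
Euclidean (axiom 5): yes — any two successors of a common world are R-related.
Serial (axiom D): yes — every world has a successor (e.g. s R s).
Reflexive (axiom T): yes — every world is R-related to itself.
So F validates K, K4, K45, KD45, S5. The strongest is S5.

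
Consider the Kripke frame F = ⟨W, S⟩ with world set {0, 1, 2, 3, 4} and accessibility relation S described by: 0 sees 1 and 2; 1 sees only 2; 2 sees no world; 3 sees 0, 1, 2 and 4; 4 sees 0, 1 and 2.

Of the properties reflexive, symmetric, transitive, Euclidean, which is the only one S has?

transitive

Reflexive: no — 0 is not related to itself.
Symmetric: no — 0 S 1 but not 1 S 0.
Transitive: yes — every two-step S-path is closed by a direct edge.
Euclidean: no — 0 S 2 and 0 S 1, but not 2 S 1.
Only transitive holds.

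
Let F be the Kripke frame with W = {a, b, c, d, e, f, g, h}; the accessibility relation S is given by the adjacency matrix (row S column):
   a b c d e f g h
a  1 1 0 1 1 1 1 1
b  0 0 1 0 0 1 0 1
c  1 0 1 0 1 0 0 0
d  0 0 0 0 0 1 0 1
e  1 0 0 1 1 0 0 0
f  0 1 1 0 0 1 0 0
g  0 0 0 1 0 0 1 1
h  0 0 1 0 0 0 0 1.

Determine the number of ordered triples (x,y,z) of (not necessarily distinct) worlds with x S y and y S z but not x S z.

28

Enumerating: (a,b,c), (a,f,c), (a,h,c), (b,c,a), (b,c,e), (b,f,b), (c,a,b), (c,a,d), (c,a,f), (c,a,g), (c,a,h), (c,e,d), … and 16 more.
Total: 28.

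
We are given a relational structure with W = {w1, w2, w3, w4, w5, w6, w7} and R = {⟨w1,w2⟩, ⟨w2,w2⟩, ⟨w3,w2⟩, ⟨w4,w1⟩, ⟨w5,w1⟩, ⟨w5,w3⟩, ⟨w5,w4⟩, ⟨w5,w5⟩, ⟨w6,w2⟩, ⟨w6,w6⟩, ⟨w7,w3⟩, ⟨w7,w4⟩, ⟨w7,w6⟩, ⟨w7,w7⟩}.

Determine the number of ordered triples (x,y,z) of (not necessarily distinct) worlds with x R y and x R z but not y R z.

24

Enumerating: (w4,w1,w1), (w5,w1,w1), (w5,w1,w3), (w5,w1,w4), (w5,w1,w5), (w5,w3,w1), (w5,w3,w3), (w5,w3,w4), (w5,w3,w5), (w5,w4,w3), (w5,w4,w4), (w5,w4,w5), … and 12 more.
Total: 24.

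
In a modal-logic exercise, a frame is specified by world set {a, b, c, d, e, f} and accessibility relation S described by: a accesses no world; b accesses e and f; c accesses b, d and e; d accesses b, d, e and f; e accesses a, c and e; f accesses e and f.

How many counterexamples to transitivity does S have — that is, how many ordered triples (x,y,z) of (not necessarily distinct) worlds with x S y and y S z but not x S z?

12

Enumerating: (b,e,a), (b,e,c), (c,b,f), (c,d,f), (c,e,a), (c,e,c), (d,e,a), (d,e,c), (e,c,b), (e,c,d), (f,e,a), (f,e,c).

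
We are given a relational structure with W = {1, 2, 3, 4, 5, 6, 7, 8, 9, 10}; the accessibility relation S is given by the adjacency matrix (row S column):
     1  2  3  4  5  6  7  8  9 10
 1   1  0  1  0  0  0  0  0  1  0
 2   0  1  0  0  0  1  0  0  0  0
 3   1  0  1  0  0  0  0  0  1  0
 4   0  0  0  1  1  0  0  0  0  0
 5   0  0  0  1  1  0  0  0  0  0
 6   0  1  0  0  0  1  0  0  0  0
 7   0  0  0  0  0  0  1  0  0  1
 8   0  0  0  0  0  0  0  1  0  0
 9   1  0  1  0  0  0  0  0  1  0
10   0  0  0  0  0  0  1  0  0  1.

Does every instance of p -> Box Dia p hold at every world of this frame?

Yes

Axiom B corresponds to the accessibility relation being symmetric.
Symmetric: yes — every pair in S has its reverse in S.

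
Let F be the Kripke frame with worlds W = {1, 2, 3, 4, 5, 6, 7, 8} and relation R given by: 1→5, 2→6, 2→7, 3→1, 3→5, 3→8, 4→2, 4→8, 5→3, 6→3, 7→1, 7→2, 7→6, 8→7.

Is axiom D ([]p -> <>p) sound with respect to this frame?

Yes

Axiom D corresponds to the accessibility relation being serial.
Serial: yes — every world has a successor (e.g. 1 R 5).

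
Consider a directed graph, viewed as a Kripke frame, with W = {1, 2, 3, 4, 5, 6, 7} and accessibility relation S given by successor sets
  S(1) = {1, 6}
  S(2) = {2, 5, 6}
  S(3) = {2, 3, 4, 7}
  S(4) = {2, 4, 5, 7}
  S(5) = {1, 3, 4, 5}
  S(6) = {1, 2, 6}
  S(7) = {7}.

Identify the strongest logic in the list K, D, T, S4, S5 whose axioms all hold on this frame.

Serial (axiom D): yes — every world has a successor (e.g. 1 S 1).
Reflexive (axiom T): yes — every world is S-related to itself.
Transitive (axiom 4): no — 1 S 6 and 6 S 2, but not 1 S 2.
Euclidean (axiom 5): no — 2 S 5 and 2 S 6, but not 5 S 6.
So F validates K, D, T; S4 would additionally require S to be transitive. The strongest is T.

T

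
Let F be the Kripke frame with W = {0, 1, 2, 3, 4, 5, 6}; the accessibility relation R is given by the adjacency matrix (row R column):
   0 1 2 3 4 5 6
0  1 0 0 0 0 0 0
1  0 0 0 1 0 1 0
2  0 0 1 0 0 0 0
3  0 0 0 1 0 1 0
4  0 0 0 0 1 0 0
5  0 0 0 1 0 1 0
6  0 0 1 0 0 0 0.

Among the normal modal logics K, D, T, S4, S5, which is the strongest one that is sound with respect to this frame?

Serial (axiom D): yes — every world has a successor (e.g. 0 R 0).
Reflexive (axiom T): no — 1 is not related to itself.
Transitive (axiom 4): yes — every two-step R-path is closed by a direct edge.
Euclidean (axiom 5): yes — any two successors of a common world are R-related.
So F validates K, D; T would additionally require R to be reflexive. The strongest is D.

D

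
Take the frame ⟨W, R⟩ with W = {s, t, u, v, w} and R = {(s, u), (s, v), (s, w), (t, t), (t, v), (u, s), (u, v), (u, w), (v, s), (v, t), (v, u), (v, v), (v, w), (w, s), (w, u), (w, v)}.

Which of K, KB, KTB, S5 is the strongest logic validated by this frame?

Symmetric (axiom B): yes — every pair in R has its reverse in R.
Reflexive (axiom T): no — s is not related to itself.
Euclidean (axiom 5): no — v R s and v R t, but not s R t.
So F validates K, KB; KTB would additionally require R to be reflexive. The strongest is KB.

KB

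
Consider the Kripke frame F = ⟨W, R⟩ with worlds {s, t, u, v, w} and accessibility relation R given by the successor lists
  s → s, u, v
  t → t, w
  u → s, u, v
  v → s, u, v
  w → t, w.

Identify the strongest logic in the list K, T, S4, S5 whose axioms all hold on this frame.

S5

Reflexive (axiom T): yes — every world is R-related to itself.
Transitive (axiom 4): yes — every two-step R-path is closed by a direct edge.
Euclidean (axiom 5): yes — any two successors of a common world are R-related.
So F validates K, T, S4, S5. The strongest is S5.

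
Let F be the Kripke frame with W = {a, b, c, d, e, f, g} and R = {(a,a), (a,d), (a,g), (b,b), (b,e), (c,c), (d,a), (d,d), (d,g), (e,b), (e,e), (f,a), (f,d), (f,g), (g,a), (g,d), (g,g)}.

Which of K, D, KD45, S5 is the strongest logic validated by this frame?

Serial (axiom D): yes — every world has a successor (e.g. a R a).
Euclidean (axiom 5): yes — any two successors of a common world are R-related.
Transitive (axiom 4): yes — every two-step R-path is closed by a direct edge.
Reflexive (axiom T): no — f is not related to itself.
So F validates K, D, KD45; S5 would additionally require R to be reflexive. The strongest is KD45.

KD45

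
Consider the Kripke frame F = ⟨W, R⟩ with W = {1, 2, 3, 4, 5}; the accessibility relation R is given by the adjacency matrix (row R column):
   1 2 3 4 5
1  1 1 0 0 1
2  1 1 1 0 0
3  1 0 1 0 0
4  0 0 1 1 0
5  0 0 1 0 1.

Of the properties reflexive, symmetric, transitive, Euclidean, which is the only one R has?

Reflexive: yes — every world is R-related to itself.
Symmetric: no — 1 R 5 but not 5 R 1.
Transitive: no — 1 R 2 and 2 R 3, but not 1 R 3.
Euclidean: no — 1 R 2 and 1 R 5, but not 2 R 5.
Only reflexive holds.

reflexive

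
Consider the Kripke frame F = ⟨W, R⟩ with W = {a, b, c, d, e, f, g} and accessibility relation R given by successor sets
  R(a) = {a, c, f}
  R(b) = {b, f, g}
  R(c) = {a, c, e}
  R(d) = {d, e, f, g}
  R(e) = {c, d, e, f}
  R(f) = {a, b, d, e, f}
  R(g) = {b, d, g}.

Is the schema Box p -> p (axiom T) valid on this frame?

By correspondence theory, T is valid on a frame iff R is reflexive.
Reflexive: yes — every world is R-related to itself.

Yes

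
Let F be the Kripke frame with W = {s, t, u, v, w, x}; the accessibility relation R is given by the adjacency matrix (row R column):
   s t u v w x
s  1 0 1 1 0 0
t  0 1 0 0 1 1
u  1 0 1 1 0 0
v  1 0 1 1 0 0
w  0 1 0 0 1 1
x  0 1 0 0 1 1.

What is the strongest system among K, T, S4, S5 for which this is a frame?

Reflexive (axiom T): yes — every world is R-related to itself.
Transitive (axiom 4): yes — every two-step R-path is closed by a direct edge.
Euclidean (axiom 5): yes — any two successors of a common world are R-related.
So F validates K, T, S4, S5. The strongest is S5.

S5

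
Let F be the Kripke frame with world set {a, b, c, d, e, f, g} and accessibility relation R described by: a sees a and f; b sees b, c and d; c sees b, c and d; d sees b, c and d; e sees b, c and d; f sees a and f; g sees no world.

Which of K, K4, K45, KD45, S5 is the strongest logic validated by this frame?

Transitive (axiom 4): yes — every two-step R-path is closed by a direct edge.
Euclidean (axiom 5): yes — any two successors of a common world are R-related.
Serial (axiom D): no — g has no R-successor.
Reflexive (axiom T): no — e is not related to itself.
So F validates K, K4, K45; KD45 would additionally require R to be serial. The strongest is K45.

K45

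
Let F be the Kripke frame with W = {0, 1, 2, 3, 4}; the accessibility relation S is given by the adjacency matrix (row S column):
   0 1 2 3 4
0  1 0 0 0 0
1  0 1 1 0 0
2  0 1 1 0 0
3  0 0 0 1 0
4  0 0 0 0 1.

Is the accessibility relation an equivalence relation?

Yes

Reflexive: yes — every world is S-related to itself.
Symmetric: yes — every pair in S has its reverse in S.
Transitive: yes — every two-step S-path is closed by a direct edge.
So S is an equivalence relation.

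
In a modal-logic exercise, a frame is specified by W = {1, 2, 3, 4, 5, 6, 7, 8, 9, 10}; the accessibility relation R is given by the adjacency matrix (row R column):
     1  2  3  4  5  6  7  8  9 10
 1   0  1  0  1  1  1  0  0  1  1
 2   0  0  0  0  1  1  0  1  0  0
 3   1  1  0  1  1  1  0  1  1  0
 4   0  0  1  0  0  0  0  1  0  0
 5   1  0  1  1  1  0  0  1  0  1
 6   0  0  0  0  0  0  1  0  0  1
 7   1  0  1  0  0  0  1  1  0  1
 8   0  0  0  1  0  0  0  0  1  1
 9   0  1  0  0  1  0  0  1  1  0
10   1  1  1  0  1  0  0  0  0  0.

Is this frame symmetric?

Symmetric: no — 1 R 2 but not 2 R 1.

No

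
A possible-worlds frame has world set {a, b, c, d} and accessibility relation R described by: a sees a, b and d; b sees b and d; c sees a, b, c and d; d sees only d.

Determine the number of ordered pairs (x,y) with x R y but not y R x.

Enumerating: (a,b), (a,d), (b,d), (c,a), (c,b), (c,d).

6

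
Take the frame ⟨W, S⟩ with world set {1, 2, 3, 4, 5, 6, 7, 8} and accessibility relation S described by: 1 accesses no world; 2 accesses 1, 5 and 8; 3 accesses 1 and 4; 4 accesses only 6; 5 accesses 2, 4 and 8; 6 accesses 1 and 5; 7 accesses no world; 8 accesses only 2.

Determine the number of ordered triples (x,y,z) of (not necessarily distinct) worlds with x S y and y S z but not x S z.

Enumerating: (2,5,2), (2,5,4), (2,8,2), (3,4,6), (4,6,1), (4,6,5), (5,2,1), (5,2,5), (5,4,6), (6,5,2), (6,5,4), (6,5,8), (8,2,1), (8,2,5), (8,2,8).

15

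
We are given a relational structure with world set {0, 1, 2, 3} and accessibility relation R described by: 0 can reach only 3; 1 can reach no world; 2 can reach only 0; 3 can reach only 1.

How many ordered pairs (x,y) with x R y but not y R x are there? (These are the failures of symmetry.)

3

Enumerating: (0,3), (2,0), (3,1).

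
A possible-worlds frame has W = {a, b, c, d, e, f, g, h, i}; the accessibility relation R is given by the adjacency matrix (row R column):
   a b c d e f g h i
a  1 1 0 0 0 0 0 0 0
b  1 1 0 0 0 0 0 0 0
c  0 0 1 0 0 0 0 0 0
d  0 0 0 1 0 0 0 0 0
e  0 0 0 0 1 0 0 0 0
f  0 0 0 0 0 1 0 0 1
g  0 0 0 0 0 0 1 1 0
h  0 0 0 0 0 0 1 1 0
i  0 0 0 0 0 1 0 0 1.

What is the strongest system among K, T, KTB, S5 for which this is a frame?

S5

Reflexive (axiom T): yes — every world is R-related to itself.
Symmetric (axiom B): yes — every pair in R has its reverse in R.
Euclidean (axiom 5): yes — any two successors of a common world are R-related.
So F validates K, T, KTB, S5. The strongest is S5.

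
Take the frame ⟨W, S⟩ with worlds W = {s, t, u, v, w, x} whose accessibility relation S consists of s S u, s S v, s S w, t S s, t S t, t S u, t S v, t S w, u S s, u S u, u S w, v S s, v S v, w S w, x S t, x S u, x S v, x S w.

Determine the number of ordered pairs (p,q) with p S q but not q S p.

10

Enumerating: (s,w), (t,s), (t,u), (t,v), (t,w), (u,w), (x,t), (x,u), (x,v), (x,w).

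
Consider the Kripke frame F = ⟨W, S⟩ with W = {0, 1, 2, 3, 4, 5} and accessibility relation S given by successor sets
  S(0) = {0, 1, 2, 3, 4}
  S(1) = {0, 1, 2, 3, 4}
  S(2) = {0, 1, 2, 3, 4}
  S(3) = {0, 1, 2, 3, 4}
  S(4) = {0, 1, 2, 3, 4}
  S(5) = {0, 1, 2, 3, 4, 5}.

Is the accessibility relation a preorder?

Yes

Reflexive: yes — every world is S-related to itself.
Transitive: yes — every two-step S-path is closed by a direct edge.
So S is a preorder.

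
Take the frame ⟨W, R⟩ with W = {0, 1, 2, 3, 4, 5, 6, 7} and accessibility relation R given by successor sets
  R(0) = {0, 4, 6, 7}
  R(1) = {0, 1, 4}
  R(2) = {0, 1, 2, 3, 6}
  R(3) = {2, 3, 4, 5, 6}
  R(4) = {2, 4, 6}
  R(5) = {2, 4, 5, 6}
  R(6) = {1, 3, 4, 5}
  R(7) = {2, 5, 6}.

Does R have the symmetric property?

No

Symmetric: no — 0 R 4 but not 4 R 0.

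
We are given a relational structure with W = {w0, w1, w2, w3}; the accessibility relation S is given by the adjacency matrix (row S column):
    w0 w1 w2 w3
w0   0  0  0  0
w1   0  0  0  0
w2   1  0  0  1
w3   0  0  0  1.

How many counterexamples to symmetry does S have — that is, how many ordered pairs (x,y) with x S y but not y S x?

2

Enumerating: (w2,w0), (w2,w3).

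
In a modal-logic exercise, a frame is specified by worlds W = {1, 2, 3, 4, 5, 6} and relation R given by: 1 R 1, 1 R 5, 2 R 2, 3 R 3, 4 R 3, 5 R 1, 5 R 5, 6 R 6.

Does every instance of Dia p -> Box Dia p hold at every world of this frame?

Yes

By correspondence theory, 5 is valid on a frame iff R is Euclidean.
Euclidean: yes — any two successors of a common world are R-related.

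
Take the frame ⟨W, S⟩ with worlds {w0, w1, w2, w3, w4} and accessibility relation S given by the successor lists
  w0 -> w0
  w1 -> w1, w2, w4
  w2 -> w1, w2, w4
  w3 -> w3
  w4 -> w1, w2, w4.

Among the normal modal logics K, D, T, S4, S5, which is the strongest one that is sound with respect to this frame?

Serial (axiom D): yes — every world has a successor (e.g. w0 S w0).
Reflexive (axiom T): yes — every world is S-related to itself.
Transitive (axiom 4): yes — every two-step S-path is closed by a direct edge.
Euclidean (axiom 5): yes — any two successors of a common world are S-related.
So F validates K, D, T, S4, S5. The strongest is S5.

S5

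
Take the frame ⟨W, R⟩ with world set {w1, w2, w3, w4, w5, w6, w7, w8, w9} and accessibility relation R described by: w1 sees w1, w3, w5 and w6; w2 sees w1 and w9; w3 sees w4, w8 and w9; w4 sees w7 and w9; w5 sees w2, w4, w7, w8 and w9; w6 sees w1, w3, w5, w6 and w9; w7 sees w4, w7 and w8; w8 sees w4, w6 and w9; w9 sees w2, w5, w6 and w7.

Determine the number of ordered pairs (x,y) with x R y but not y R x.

Enumerating: (w1,w3), (w1,w5), (w2,w1), (w3,w4), (w3,w8), (w3,w9), (w4,w9), (w5,w2), (w5,w4), (w5,w7), (w5,w8), (w6,w3), (w6,w5), (w7,w8), (w8,w4), (w8,w6), (w8,w9), (w9,w7).

18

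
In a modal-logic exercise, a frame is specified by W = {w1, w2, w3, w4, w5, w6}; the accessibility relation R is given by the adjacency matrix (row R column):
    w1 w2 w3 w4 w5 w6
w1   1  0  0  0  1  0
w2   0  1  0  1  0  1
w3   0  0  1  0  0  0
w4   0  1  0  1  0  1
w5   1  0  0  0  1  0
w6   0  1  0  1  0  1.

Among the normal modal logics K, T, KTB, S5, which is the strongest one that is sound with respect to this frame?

S5

Reflexive (axiom T): yes — every world is R-related to itself.
Symmetric (axiom B): yes — every pair in R has its reverse in R.
Euclidean (axiom 5): yes — any two successors of a common world are R-related.
So F validates K, T, KTB, S5. The strongest is S5.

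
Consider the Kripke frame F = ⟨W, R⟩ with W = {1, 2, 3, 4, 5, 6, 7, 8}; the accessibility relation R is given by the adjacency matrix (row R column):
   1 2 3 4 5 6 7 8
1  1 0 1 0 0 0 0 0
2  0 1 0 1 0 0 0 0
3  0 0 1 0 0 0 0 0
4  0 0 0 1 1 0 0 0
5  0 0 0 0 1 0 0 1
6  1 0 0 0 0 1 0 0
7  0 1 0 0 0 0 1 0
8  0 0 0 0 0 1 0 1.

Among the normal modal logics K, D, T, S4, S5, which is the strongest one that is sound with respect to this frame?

T

Serial (axiom D): yes — every world has a successor (e.g. 1 R 1).
Reflexive (axiom T): yes — every world is R-related to itself.
Transitive (axiom 4): no — 2 R 4 and 4 R 5, but not 2 R 5.
Euclidean (axiom 5): no — 1 R 3 and 1 R 1, but not 3 R 1.
So F validates K, D, T; S4 would additionally require R to be transitive. The strongest is T.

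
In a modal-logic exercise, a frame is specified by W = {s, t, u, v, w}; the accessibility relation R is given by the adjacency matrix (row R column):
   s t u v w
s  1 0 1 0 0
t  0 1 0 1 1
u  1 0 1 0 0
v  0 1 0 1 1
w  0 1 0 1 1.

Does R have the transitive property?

Transitive: yes — every two-step R-path is closed by a direct edge.

Yes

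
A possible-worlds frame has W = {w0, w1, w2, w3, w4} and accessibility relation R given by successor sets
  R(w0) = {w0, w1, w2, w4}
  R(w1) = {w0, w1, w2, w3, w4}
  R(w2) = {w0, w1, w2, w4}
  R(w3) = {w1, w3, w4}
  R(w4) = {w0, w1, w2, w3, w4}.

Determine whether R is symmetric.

Yes

Symmetric: yes — every pair in R has its reverse in R.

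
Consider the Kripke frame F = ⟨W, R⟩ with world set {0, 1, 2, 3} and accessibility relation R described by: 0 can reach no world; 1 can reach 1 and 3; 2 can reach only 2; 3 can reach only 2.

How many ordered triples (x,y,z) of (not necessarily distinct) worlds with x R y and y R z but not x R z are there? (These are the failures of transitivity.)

Enumerating: (1,3,2).

1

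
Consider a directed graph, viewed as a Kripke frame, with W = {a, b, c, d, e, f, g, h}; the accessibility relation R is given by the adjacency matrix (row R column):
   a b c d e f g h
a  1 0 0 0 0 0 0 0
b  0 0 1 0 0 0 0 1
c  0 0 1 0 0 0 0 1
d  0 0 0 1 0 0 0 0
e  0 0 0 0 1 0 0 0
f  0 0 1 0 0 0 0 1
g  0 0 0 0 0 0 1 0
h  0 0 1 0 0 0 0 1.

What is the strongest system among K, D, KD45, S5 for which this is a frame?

KD45

Serial (axiom D): yes — every world has a successor (e.g. a R a).
Euclidean (axiom 5): yes — any two successors of a common world are R-related.
Transitive (axiom 4): yes — every two-step R-path is closed by a direct edge.
Reflexive (axiom T): no — b is not related to itself.
So F validates K, D, KD45; S5 would additionally require R to be reflexive. The strongest is KD45.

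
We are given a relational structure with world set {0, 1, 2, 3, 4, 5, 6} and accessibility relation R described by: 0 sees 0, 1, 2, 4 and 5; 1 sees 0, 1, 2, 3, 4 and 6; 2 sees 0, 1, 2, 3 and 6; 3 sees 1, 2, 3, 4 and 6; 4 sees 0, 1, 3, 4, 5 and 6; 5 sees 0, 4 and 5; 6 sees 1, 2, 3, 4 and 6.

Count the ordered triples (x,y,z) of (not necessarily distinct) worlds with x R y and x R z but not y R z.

30

Enumerating: (0,1,5), (0,2,4), (0,2,5), (0,4,2), (0,5,1), (0,5,2), (1,0,3), (1,0,6), (1,2,4), (1,3,0), (1,4,2), (1,6,0), … and 18 more.
Total: 30.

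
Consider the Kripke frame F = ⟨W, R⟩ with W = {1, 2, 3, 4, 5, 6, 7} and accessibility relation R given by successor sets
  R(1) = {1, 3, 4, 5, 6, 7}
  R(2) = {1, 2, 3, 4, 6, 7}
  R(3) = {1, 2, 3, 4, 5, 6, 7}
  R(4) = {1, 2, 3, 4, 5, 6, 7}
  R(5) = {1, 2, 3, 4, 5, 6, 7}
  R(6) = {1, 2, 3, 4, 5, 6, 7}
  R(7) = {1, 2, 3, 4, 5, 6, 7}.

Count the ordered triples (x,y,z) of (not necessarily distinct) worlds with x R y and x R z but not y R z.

11

Enumerating: (2,1,2), (3,1,2), (3,2,5), (4,1,2), (4,2,5), (5,1,2), (5,2,5), (6,1,2), (6,2,5), (7,1,2), (7,2,5).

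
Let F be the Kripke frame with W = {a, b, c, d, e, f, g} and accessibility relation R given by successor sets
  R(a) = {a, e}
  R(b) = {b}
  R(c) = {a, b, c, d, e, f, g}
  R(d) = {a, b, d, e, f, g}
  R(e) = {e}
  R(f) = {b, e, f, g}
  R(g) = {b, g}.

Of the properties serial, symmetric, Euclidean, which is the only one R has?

serial

Serial: yes — every world has a successor (e.g. a R a).
Symmetric: no — a R e but not e R a.
Euclidean: no — c R a and c R b, but not a R b.
Only serial holds.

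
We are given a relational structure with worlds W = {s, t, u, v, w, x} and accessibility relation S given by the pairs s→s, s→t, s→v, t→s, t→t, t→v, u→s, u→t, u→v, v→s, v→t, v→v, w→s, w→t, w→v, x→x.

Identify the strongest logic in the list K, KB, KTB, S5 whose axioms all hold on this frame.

K

Symmetric (axiom B): no — u S s but not s S u.
Reflexive (axiom T): no — u is not related to itself.
Euclidean (axiom 5): yes — any two successors of a common world are S-related.
So F validates K; KB would additionally require S to be symmetric. The strongest is K.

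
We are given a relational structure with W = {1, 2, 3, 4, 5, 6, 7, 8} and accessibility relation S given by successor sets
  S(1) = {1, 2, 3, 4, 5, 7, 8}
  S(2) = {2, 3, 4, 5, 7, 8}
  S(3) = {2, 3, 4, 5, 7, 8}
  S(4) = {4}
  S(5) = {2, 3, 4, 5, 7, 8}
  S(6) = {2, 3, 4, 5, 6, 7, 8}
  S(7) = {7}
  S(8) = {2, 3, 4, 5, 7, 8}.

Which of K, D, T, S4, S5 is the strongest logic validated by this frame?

Serial (axiom D): yes — every world has a successor (e.g. 1 S 1).
Reflexive (axiom T): yes — every world is S-related to itself.
Transitive (axiom 4): yes — every two-step S-path is closed by a direct edge.
Euclidean (axiom 5): no — 1 S 4 and 1 S 2, but not 4 S 2.
So F validates K, D, T, S4; S5 would additionally require S to be Euclidean. The strongest is S4.

S4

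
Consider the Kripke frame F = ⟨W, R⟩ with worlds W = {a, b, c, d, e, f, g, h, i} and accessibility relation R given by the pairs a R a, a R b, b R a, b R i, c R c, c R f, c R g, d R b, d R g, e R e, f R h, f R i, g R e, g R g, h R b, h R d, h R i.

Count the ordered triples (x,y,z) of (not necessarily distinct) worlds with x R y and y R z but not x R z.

Enumerating: (a,b,i), (b,a,b), (c,f,h), (c,f,i), (c,g,e), (d,b,a), (d,b,i), (d,g,e), (f,h,b), (f,h,d), (h,b,a), (h,d,g).

12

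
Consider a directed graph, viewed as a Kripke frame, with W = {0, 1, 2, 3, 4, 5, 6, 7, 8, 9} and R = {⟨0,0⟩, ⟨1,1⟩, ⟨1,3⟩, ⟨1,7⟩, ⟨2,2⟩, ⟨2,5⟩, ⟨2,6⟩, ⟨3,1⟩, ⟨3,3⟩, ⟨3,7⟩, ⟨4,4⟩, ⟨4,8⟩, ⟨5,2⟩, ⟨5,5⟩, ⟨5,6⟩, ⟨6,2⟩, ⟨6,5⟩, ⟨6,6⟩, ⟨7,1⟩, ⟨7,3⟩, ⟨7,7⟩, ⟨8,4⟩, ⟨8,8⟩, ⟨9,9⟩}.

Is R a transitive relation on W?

Yes

Transitive: yes — every two-step R-path is closed by a direct edge.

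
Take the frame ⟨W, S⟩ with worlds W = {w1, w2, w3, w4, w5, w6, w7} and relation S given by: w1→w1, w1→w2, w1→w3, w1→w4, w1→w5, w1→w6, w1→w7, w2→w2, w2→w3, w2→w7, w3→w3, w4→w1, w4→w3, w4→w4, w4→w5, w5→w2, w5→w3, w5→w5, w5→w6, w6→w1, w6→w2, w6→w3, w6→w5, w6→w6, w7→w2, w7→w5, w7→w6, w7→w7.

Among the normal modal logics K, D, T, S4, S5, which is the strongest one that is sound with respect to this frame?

T

Serial (axiom D): yes — every world has a successor (e.g. w1 S w1).
Reflexive (axiom T): yes — every world is S-related to itself.
Transitive (axiom 4): no — w2 S w7 and w7 S w5, but not w2 S w5.
Euclidean (axiom 5): no — w1 S w2 and w1 S w4, but not w2 S w4.
So F validates K, D, T; S4 would additionally require S to be transitive. The strongest is T.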